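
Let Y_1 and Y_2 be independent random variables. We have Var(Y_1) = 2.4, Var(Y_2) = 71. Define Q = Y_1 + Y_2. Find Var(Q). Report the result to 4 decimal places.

73.4000

By independence, Var(Q) = (1)²Var(Y_1) + (1)²Var(Y_2)
= (1)²·2.4 + (1)²·71 = 73.4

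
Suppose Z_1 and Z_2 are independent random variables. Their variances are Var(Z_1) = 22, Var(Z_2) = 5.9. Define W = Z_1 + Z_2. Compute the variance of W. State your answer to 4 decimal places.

27.9000

By independence, Var(W) = (1)²Var(Z_1) + (1)²Var(Z_2)
= (1)²·22 + (1)²·5.9 = 27.9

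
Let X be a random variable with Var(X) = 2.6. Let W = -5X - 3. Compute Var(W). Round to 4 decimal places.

Var(-5X - 3) = (-5)²·Var(X) = 25·2.6 = 65

65.0000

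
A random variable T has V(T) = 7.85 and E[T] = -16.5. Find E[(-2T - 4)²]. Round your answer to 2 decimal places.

872.40

E[-2T - 4] = -2·-16.5 − 4 = 29
V(-2T - 4) = (-2)²·7.85 = 31.4
E[(-2T - 4)²] = V((-2T - 4)) + (E[(-2T - 4)])² = 31.4 + (29)² = 872.4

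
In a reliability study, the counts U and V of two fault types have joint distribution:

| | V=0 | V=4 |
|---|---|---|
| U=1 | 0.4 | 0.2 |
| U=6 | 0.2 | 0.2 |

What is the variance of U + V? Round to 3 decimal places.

E[U] = 3,  E[V] = 1.6,  E[UV] = 5.6
Var(U) = 15 − (3)² = 6;  Var(V) = 6.4 − (1.6)² = 3.84
cov(U,V) = 5.6 − (3)(1.6) = 0.8
Var(U + V) = (1)²·6 + (1)²·3.84 + 2·(1)·(1)·0.8 = 11.44

11.440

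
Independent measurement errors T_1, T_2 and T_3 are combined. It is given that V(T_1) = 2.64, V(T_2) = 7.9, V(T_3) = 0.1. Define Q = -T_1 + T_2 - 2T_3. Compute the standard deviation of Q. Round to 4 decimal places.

3.3076

By independence, V(Q) = (-1)²V(T_1) + (1)²V(T_2) + (-2)²V(T_3)
= (-1)²·2.64 + (1)²·7.9 + (-2)²·0.1 = 10.94
sd(Q) = √10.94 ≈ 3.3076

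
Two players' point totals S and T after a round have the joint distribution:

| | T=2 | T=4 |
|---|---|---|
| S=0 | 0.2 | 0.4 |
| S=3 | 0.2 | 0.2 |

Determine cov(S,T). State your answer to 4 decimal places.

-0.2400

E[S] = 1.2,  E[T] = 3.2
E[ST] = 3.6
cov(S,T) = E[ST] − E[S]E[T] = 3.6 − (1.2)(3.2) = -0.24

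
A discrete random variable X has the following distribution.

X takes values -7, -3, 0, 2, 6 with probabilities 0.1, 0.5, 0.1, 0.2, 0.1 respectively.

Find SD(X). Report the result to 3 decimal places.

E[X] = (-7)(0.1) + (-3)(0.5) + (0)(0.1) + (2)(0.2) + (6)(0.1) = -1.2
E[X²] = (-7)²(0.1) + (-3)²(0.5) + (0)²(0.1) + (2)²(0.2) + (6)²(0.1) = 13.8
V(X) = E[X²] − (E[X])² = 13.8 − (-1.2)² = 12.36
SD(X) = √12.36 ≈ 3.516

3.516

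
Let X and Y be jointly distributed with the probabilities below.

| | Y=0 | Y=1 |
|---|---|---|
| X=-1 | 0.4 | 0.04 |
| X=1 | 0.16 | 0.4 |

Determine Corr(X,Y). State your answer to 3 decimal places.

0.623

E[X] = 0.12,  E[Y] = 0.44
E[XY] = 0.36
Cov(X,Y) = E[XY] − E[X]E[Y] = 0.36 − (0.12)(0.44) = 0.3072
var(X) = 0.9856,  var(Y) = 0.2464
ρ = 0.3072 / √(0.9856·0.2464) ≈ 0.623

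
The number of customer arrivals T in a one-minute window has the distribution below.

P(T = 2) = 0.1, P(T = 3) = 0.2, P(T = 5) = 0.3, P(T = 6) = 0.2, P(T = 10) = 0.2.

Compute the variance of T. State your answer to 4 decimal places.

E[T] = (2)(0.1) + (3)(0.2) + (5)(0.3) + (6)(0.2) + (10)(0.2) = 5.5
E[T²] = (2)²(0.1) + (3)²(0.2) + (5)²(0.3) + (6)²(0.2) + (10)²(0.2) = 36.9
V(T) = E[T²] − (E[T])² = 36.9 − (5.5)² = 6.65

6.6500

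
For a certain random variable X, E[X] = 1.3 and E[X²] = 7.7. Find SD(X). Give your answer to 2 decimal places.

2.45

Var(X) = 7.7 − (1.3)² = 6.01
SD(X) = √6.01 ≈ 2.45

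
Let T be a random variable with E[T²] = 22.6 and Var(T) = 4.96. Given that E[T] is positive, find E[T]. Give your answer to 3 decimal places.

(E[T])² = E[T²] − Var(T) = 22.6 − 4.96 = 17.64
E[T] = √17.64 = 4.2

4.200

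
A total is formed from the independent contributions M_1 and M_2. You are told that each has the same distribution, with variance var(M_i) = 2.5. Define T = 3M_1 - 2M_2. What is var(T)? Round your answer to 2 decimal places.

32.50

By independence, var(T) = (3)²var(M_1) + (-2)²var(M_2)
= (3)²·2.5 + (-2)²·2.5 = 32.5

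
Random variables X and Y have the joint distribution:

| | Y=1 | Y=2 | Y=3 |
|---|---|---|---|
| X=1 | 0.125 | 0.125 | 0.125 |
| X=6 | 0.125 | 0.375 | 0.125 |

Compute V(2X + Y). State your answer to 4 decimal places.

E[X] = 4.125,  E[Y] = 2,  E[XY] = 8.25
V(X) = 22.875 − (4.125)² = 5.859375;  V(Y) = 4.5 − (2)² = 0.5
Cov(X,Y) = 8.25 − (4.125)(2) = 0
V(2X + Y) = (2)²·5.859375 + (1)²·0.5 + 2·(2)·(1)·0 = 23.9375

23.9375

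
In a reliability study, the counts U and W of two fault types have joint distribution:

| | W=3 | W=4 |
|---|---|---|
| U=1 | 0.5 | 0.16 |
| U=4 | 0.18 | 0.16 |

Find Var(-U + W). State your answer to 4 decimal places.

E[U] = 2.02,  E[W] = 3.32,  E[UW] = 6.86
Var(U) = 6.1 − (2.02)² = 2.0196;  Var(W) = 11.24 − (3.32)² = 0.2176
Cov(U,W) = 6.86 − (2.02)(3.32) = 0.1536
Var(-U + W) = (-1)²·2.0196 + (1)²·0.2176 + 2·(-1)·(1)·0.1536 = 1.93

1.9300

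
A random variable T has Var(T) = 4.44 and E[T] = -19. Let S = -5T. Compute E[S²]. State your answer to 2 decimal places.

E[-5T] = -5·-19 = 95
Var(-5T) = (-5)²·4.44 = 111
E[S²] = Var(S) + (E[S])² = 111 + (95)² = 9136

9136.00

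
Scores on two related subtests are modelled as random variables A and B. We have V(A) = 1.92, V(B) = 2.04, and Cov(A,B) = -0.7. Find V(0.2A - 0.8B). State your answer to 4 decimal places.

1.6064

V(0.2A - 0.8B) = (0.2)²·V(A) + (-0.8)²·V(B) + 2·(0.2)·(-0.8)·Cov(A,B)
= 0.04·1.92 + 0.64·2.04 + -0.32·-0.7 = 1.6064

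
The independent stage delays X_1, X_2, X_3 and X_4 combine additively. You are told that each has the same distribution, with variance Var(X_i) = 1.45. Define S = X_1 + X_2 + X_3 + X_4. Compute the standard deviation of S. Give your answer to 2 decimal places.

2.41

By independence, Var(S) = (1)²Var(X_1) + (1)²Var(X_2) + (1)²Var(X_3) + (1)²Var(X_4)
= (1)²·1.45 + (1)²·1.45 + (1)²·1.45 + (1)²·1.45 = 5.8
SD(S) = √5.8 ≈ 2.41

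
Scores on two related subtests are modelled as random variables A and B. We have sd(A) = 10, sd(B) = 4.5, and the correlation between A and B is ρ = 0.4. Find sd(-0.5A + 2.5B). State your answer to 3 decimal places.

10.323

Var(A) = (10)² = 100;  Var(B) = (4.5)² = 20.25
Cov(A,B) = ρ·sd(A)·sd(B) = 0.4·10·4.5 = 18
Var(-0.5A + 2.5B) = (-0.5)²·Var(A) + (2.5)²·Var(B) + 2·(-0.5)·(2.5)·Cov(A,B)
= 0.25·100 + 6.25·20.25 + -2.5·18 = 106.5625
sd(-0.5A + 2.5B) = √106.5625 ≈ 10.323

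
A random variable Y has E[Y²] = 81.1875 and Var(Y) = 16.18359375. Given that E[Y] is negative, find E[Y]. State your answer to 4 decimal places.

(E[Y])² = E[Y²] − Var(Y) = 81.1875 − 16.18359375 = 65.00390625
E[Y] = −√65.00390625 = -8.0625

-8.0625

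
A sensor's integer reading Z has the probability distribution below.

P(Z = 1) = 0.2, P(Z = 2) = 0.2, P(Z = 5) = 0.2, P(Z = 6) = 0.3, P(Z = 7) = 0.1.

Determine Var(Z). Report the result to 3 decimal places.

E[Z] = (1)(0.2) + (2)(0.2) + (5)(0.2) + (6)(0.3) + (7)(0.1) = 4.1
E[Z²] = (1)²(0.2) + (2)²(0.2) + (5)²(0.2) + (6)²(0.3) + (7)²(0.1) = 21.7
Var(Z) = E[Z²] − (E[Z])² = 21.7 − (4.1)² = 4.89

4.890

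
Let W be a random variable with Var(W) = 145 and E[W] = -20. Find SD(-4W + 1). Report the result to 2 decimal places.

Var(-4W + 1) = (-4)²·145 = 2320
SD(-4W + 1) = √2320 ≈ 48.17

48.17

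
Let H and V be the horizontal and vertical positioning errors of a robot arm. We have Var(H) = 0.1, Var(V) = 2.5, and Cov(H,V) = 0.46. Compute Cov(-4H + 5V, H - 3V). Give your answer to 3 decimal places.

-30.080

Cov(-4H + 5V, H - 3V) = (-4)(1)Var(H) + (5)(-3)Var(V) + [(-4)(-3) + (5)(1)]Cov(H,V)
= -4·0.1 + -15·2.5 + 17·0.46 = -30.08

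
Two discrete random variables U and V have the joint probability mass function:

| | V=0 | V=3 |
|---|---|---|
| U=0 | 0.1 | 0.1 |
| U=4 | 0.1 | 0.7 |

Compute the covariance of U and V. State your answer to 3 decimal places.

0.720

E[U] = 3.2,  E[V] = 2.4
E[UV] = 8.4
Cov(U,V) = E[UV] − E[U]E[V] = 8.4 − (3.2)(2.4) = 0.72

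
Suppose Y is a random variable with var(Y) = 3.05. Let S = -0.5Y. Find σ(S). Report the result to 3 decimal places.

var(-0.5Y) = (-0.5)²·3.05 = 0.7625
σ(S) = √0.7625 ≈ 0.873

0.873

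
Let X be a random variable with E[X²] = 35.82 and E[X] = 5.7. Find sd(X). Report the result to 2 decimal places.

1.82

V(X) = 35.82 − (5.7)² = 3.33
sd(X) = √3.33 ≈ 1.82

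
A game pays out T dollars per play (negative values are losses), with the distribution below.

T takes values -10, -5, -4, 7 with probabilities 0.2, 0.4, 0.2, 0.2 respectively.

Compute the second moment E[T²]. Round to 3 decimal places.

E[T²] = (-10)²(0.2) + (-5)²(0.4) + (-4)²(0.2) + (7)²(0.2) = 43

43.000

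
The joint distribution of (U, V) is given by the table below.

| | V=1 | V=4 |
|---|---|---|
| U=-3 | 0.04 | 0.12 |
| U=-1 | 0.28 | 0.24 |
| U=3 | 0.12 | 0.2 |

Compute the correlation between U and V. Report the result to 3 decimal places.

E[U] = -0.04,  E[V] = 2.68
E[UV] = -0.04
cov(U,V) = E[UV] − E[U]E[V] = -0.04 − (-0.04)(2.68) = 0.0672
Var(U) = 4.8384,  Var(V) = 2.2176
ρ = 0.0672 / √(4.8384·2.2176) ≈ 0.021

0.021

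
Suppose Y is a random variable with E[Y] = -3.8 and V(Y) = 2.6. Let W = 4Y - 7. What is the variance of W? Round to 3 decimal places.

V(4Y - 7) = (4)²·V(Y) = 16·2.6 = 41.6

41.600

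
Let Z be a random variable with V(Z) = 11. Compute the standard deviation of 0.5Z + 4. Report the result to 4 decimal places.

V(0.5Z + 4) = (0.5)²·11 = 2.75
σ(0.5Z + 4) = √2.75 ≈ 1.6583

1.6583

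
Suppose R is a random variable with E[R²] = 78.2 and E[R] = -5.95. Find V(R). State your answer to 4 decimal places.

V(R) = 78.2 − (-5.95)² = 42.7975

42.7975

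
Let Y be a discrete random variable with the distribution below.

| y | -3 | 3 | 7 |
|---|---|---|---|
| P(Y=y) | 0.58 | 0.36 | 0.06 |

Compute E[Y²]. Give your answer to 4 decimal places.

11.4000

E[Y²] = (-3)²(0.58) + (3)²(0.36) + (7)²(0.06) = 11.4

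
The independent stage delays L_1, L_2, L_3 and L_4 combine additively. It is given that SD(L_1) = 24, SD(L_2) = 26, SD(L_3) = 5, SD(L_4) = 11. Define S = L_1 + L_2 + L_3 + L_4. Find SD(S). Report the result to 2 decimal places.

var(L_1) = 576, var(L_2) = 676, var(L_3) = 25, var(L_4) = 121
By independence, var(S) = (1)²var(L_1) + (1)²var(L_2) + (1)²var(L_3) + (1)²var(L_4)
= (1)²·576 + (1)²·676 + (1)²·25 + (1)²·121 = 1398
SD(S) = √1398 ≈ 37.39

37.39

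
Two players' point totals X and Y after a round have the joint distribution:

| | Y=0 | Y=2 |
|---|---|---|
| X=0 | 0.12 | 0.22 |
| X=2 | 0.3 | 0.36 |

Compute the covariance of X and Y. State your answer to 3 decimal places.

-0.091

E[X] = 1.32,  E[Y] = 1.16
E[XY] = 1.44
Cov(X,Y) = E[XY] − E[X]E[Y] = 1.44 − (1.32)(1.16) = -0.0912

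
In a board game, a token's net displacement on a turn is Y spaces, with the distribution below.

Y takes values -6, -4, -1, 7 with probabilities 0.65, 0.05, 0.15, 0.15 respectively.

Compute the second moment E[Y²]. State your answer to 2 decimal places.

31.70

E[Y²] = (-6)²(0.65) + (-4)²(0.05) + (-1)²(0.15) + (7)²(0.15) = 31.7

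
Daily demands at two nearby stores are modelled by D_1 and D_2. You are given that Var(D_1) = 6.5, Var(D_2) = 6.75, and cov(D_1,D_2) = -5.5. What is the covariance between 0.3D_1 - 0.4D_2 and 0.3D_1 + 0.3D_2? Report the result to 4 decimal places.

-0.0600

cov(0.3D_1 - 0.4D_2, 0.3D_1 + 0.3D_2) = (0.3)(0.3)Var(D_1) + (-0.4)(0.3)Var(D_2) + [(0.3)(0.3) + (-0.4)(0.3)]cov(D_1,D_2)
= 0.09·6.5 + -0.12·6.75 + -0.03·-5.5 = -0.06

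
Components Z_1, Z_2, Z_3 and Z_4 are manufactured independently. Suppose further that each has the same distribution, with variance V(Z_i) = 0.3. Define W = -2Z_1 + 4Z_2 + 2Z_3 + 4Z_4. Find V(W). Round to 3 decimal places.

12.000

By independence, V(W) = (-2)²V(Z_1) + (4)²V(Z_2) + (2)²V(Z_3) + (4)²V(Z_4)
= (-2)²·0.3 + (4)²·0.3 + (2)²·0.3 + (4)²·0.3 = 12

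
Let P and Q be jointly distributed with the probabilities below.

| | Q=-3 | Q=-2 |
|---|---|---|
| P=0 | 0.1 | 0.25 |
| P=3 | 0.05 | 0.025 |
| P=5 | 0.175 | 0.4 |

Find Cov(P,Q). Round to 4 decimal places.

-0.0175

E[P] = 3.1,  E[Q] = -2.325
E[PQ] = -7.225
Cov(P,Q) = E[PQ] − E[P]E[Q] = -7.225 − (3.1)(-2.325) = -0.0175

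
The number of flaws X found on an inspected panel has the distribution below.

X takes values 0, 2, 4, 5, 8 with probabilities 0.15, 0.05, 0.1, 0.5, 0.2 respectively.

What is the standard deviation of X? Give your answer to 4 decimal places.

2.4372

E[X] = (0)(0.15) + (2)(0.05) + (4)(0.1) + (5)(0.5) + (8)(0.2) = 4.6
E[X²] = (0)²(0.15) + (2)²(0.05) + (4)²(0.1) + (5)²(0.5) + (8)²(0.2) = 27.1
Var(X) = E[X²] − (E[X])² = 27.1 − (4.6)² = 5.94
SD(X) = √5.94 ≈ 2.4372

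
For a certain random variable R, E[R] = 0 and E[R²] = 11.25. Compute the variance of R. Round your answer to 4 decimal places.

Var(R) = 11.25 − (0)² = 11.25

11.2500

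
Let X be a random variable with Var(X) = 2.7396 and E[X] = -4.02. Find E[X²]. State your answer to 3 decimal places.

18.900

E[X²] = Var(X) + (E[X])² = 2.7396 + (-4.02)² = 18.9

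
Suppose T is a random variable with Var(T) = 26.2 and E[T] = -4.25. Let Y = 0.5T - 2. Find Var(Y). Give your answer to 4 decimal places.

Var(0.5T - 2) = (0.5)²·Var(T) = 0.25·26.2 = 6.55

6.5500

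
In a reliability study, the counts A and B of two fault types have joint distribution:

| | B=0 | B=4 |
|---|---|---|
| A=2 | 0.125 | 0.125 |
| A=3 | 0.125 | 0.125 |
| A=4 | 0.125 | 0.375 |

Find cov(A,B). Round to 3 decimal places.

E[A] = 3.25,  E[B] = 2.5
E[AB] = 8.5
cov(A,B) = E[AB] − E[A]E[B] = 8.5 − (3.25)(2.5) = 0.375

0.375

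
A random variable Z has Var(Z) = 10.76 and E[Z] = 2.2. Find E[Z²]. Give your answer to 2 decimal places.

15.60

E[Z²] = Var(Z) + (E[Z])² = 10.76 + (2.2)² = 15.6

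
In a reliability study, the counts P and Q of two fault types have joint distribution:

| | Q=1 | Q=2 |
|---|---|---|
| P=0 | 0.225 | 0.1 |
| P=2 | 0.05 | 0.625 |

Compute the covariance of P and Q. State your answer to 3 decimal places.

E[P] = 1.35,  E[Q] = 1.725
E[PQ] = 2.6
Cov(P,Q) = E[PQ] − E[P]E[Q] = 2.6 − (1.35)(1.725) = 0.27125

0.271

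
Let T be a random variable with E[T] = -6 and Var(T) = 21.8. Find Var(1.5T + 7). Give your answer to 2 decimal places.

49.05

Var(1.5T + 7) = (1.5)²·Var(T) = 2.25·21.8 = 49.05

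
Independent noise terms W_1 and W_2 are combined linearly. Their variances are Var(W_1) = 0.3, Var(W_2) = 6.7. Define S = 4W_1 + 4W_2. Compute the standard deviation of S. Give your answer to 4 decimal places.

10.5830

By independence, Var(S) = (4)²Var(W_1) + (4)²Var(W_2)
= (4)²·0.3 + (4)²·6.7 = 112
SD(S) = √112 ≈ 10.5830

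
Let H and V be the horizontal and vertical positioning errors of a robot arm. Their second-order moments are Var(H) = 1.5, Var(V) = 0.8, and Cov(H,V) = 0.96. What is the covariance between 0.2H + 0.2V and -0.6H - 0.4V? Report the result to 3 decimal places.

-0.436

Cov(0.2H + 0.2V, -0.6H - 0.4V) = (0.2)(-0.6)Var(H) + (0.2)(-0.4)Var(V) + [(0.2)(-0.4) + (0.2)(-0.6)]Cov(H,V)
= -0.12·1.5 + -0.08·0.8 + -0.2·0.96 = -0.436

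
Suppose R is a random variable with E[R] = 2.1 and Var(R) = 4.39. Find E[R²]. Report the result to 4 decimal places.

8.8000

E[R²] = Var(R) + (E[R])² = 4.39 + (2.1)² = 8.8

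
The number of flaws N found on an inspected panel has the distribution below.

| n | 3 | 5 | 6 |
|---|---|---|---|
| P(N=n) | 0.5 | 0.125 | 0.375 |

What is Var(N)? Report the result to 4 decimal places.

1.9844

E[N] = (3)(0.5) + (5)(0.125) + (6)(0.375) = 4.375
E[N²] = (3)²(0.5) + (5)²(0.125) + (6)²(0.375) = 21.125
Var(N) = E[N²] − (E[N])² = 21.125 − (4.375)² = 1.984375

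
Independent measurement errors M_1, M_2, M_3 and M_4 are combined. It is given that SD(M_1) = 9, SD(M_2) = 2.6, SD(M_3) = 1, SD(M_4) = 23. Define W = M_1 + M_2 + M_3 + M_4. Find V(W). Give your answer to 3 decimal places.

V(M_1) = 81, V(M_2) = 6.76, V(M_3) = 1, V(M_4) = 529
By independence, V(W) = (1)²V(M_1) + (1)²V(M_2) + (1)²V(M_3) + (1)²V(M_4)
= (1)²·81 + (1)²·6.76 + (1)²·1 + (1)²·529 = 617.76

617.760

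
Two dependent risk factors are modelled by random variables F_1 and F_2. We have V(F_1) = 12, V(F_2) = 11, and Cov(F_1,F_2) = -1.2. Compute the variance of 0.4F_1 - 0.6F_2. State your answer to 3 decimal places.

6.456

V(0.4F_1 - 0.6F_2) = (0.4)²·V(F_1) + (-0.6)²·V(F_2) + 2·(0.4)·(-0.6)·Cov(F_1,F_2)
= 0.16·12 + 0.36·11 + -0.48·-1.2 = 6.456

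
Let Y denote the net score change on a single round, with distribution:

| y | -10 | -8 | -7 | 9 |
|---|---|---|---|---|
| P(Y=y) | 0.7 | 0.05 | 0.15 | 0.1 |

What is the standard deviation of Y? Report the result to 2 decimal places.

5.63

E[Y] = (-10)(0.7) + (-8)(0.05) + (-7)(0.15) + (9)(0.1) = -7.55
E[Y²] = (-10)²(0.7) + (-8)²(0.05) + (-7)²(0.15) + (9)²(0.1) = 88.65
var(Y) = E[Y²] − (E[Y])² = 88.65 − (-7.55)² = 31.6475
SD(Y) = √31.6475 ≈ 5.63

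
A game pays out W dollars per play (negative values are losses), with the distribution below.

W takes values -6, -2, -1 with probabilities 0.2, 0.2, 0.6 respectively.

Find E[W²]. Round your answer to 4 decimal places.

E[W²] = (-6)²(0.2) + (-2)²(0.2) + (-1)²(0.6) = 8.6

8.6000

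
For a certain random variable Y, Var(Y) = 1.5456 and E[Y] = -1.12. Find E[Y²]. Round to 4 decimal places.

2.8000

E[Y²] = Var(Y) + (E[Y])² = 1.5456 + (-1.12)² = 2.8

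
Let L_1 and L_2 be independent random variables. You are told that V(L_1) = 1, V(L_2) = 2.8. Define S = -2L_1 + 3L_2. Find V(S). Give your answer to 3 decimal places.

By independence, V(S) = (-2)²V(L_1) + (3)²V(L_2)
= (-2)²·1 + (3)²·2.8 = 29.2

29.200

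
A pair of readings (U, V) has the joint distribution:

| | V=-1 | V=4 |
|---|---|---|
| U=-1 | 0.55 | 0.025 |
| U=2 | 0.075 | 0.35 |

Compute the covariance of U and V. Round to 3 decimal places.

E[U] = 0.275,  E[V] = 0.875
E[UV] = 3.1
cov(U,V) = E[UV] − E[U]E[V] = 3.1 − (0.275)(0.875) = 2.859375

2.859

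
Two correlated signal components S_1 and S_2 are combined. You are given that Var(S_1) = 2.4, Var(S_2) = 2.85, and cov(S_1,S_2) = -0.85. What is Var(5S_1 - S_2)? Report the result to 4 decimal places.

71.3500

Var(5S_1 - S_2) = (5)²·Var(S_1) + (-1)²·Var(S_2) + 2·(5)·(-1)·cov(S_1,S_2)
= 25·2.4 + 1·2.85 + -10·-0.85 = 71.35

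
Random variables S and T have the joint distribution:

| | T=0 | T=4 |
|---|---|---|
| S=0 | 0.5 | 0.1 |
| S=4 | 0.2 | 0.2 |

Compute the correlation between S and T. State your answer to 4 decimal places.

0.3563

E[S] = 1.6,  E[T] = 1.2
E[ST] = 3.2
Cov(S,T) = E[ST] − E[S]E[T] = 3.2 − (1.6)(1.2) = 1.28
V(S) = 3.84,  V(T) = 3.36
ρ = 1.28 / √(3.84·3.36) ≈ 0.3563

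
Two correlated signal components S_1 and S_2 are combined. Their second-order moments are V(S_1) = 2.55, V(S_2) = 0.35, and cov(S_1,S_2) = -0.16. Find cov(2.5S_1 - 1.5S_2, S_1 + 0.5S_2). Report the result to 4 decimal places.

6.1525

cov(2.5S_1 - 1.5S_2, S_1 + 0.5S_2) = (2.5)(1)V(S_1) + (-1.5)(0.5)V(S_2) + [(2.5)(0.5) + (-1.5)(1)]cov(S_1,S_2)
= 2.5·2.55 + -0.75·0.35 + -0.25·-0.16 = 6.1525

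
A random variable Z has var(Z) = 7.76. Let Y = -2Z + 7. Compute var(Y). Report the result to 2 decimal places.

var(-2Z + 7) = (-2)²·var(Z) = 4·7.76 = 31.04

31.04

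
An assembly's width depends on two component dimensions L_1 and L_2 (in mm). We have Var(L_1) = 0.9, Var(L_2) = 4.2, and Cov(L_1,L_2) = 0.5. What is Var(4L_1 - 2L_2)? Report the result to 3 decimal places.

23.200

Var(4L_1 - 2L_2) = (4)²·Var(L_1) + (-2)²·Var(L_2) + 2·(4)·(-2)·Cov(L_1,L_2)
= 16·0.9 + 4·4.2 + -16·0.5 = 23.2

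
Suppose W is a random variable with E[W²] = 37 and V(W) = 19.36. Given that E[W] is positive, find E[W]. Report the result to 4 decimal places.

4.2000

(E[W])² = E[W²] − V(W) = 37 − 19.36 = 17.64
E[W] = √17.64 = 4.2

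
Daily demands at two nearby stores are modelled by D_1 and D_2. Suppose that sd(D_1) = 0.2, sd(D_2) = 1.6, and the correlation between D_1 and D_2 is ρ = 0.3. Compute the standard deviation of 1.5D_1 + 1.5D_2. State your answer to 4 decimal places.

V(D_1) = (0.2)² = 0.04;  V(D_2) = (1.6)² = 2.56
cov(D_1,D_2) = ρ·sd(D_1)·sd(D_2) = 0.3·0.2·1.6 = 0.096
V(1.5D_1 + 1.5D_2) = (1.5)²·V(D_1) + (1.5)²·V(D_2) + 2·(1.5)·(1.5)·cov(D_1,D_2)
= 2.25·0.04 + 2.25·2.56 + 4.5·0.096 = 6.282
sd(1.5D_1 + 1.5D_2) = √6.282 ≈ 2.5064

2.5064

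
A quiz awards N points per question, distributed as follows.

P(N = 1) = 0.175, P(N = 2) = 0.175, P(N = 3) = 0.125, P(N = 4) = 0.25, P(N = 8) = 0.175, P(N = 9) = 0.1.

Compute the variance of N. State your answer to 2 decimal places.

7.66

E[N] = (1)(0.175) + (2)(0.175) + (3)(0.125) + (4)(0.25) + (8)(0.175) + (9)(0.1) = 4.2
E[N²] = (1)²(0.175) + (2)²(0.175) + (3)²(0.125) + (4)²(0.25) + (8)²(0.175) + (9)²(0.1) = 25.3
Var(N) = E[N²] − (E[N])² = 25.3 − (4.2)² = 7.66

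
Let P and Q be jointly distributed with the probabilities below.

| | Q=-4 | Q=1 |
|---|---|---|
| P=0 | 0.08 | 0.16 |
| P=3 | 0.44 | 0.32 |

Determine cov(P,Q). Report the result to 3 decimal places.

-0.672

E[P] = 2.28,  E[Q] = -1.6
E[PQ] = -4.32
cov(P,Q) = E[PQ] − E[P]E[Q] = -4.32 − (2.28)(-1.6) = -0.672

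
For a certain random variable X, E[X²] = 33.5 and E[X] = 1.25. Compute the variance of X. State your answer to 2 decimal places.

31.94

Var(X) = 33.5 − (1.25)² = 31.9375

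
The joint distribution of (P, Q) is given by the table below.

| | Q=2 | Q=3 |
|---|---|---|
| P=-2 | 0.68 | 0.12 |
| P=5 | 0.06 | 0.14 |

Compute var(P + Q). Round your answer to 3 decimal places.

E[P] = -0.6,  E[Q] = 2.26,  E[PQ] = -0.74
var(P) = 8.2 − (-0.6)² = 7.84;  var(Q) = 5.3 − (2.26)² = 0.1924
cov(P,Q) = -0.74 − (-0.6)(2.26) = 0.616
var(P + Q) = (1)²·7.84 + (1)²·0.1924 + 2·(1)·(1)·0.616 = 9.2644

9.264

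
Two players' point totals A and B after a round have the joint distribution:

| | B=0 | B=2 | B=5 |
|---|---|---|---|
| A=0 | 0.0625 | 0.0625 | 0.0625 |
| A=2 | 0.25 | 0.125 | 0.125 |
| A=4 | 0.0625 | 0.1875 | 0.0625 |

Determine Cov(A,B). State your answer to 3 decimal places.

E[A] = 2.25,  E[B] = 2
E[AB] = 4.5
Cov(A,B) = E[AB] − E[A]E[B] = 4.5 − (2.25)(2) = 0

0.000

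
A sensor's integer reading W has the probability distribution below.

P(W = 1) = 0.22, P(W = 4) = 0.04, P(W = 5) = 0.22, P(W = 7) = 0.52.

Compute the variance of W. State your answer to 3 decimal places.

E[W] = (1)(0.22) + (4)(0.04) + (5)(0.22) + (7)(0.52) = 5.12
E[W²] = (1)²(0.22) + (4)²(0.04) + (5)²(0.22) + (7)²(0.52) = 31.84
V(W) = E[W²] − (E[W])² = 31.84 − (5.12)² = 5.6256

5.626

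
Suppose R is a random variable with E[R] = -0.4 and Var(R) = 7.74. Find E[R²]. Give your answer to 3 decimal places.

E[R²] = Var(R) + (E[R])² = 7.74 + (-0.4)² = 7.9

7.900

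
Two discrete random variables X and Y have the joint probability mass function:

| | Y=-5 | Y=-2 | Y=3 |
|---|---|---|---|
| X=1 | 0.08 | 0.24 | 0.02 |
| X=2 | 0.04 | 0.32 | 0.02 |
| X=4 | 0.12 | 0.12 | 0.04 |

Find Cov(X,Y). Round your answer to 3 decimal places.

-0.110

E[X] = 2.22,  E[Y] = -2.32
E[XY] = -5.26
Cov(X,Y) = E[XY] − E[X]E[Y] = -5.26 − (2.22)(-2.32) = -0.1096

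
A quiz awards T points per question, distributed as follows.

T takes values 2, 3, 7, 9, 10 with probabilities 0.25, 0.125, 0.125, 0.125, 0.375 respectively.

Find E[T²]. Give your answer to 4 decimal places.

55.8750

E[T²] = (2)²(0.25) + (3)²(0.125) + (7)²(0.125) + (9)²(0.125) + (10)²(0.375) = 55.875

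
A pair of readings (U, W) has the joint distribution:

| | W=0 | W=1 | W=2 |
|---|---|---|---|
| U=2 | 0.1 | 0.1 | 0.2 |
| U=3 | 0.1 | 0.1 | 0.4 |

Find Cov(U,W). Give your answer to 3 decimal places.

E[U] = 2.6,  E[W] = 1.4
E[UW] = 3.7
Cov(U,W) = E[UW] − E[U]E[W] = 3.7 − (2.6)(1.4) = 0.06

0.060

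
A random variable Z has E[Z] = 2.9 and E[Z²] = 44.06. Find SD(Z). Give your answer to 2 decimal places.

V(Z) = 44.06 − (2.9)² = 35.65
SD(Z) = √35.65 ≈ 5.97

5.97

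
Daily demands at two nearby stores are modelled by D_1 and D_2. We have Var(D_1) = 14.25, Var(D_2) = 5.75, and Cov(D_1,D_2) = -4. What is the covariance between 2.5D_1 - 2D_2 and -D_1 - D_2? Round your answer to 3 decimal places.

Cov(2.5D_1 - 2D_2, -D_1 - D_2) = (2.5)(-1)Var(D_1) + (-2)(-1)Var(D_2) + [(2.5)(-1) + (-2)(-1)]Cov(D_1,D_2)
= -2.5·14.25 + 2·5.75 + -0.5·-4 = -22.125

-22.125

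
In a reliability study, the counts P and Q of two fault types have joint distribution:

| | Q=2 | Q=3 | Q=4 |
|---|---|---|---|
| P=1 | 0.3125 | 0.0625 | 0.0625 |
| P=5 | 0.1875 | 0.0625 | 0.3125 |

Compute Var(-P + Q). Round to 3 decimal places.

3.234

E[P] = 3.25,  E[Q] = 2.875,  E[PQ] = 10.125
Var(P) = 14.5 − (3.25)² = 3.9375;  Var(Q) = 9.125 − (2.875)² = 0.859375
Cov(P,Q) = 10.125 − (3.25)(2.875) = 0.78125
Var(-P + Q) = (-1)²·3.9375 + (1)²·0.859375 + 2·(-1)·(1)·0.78125 = 3.234375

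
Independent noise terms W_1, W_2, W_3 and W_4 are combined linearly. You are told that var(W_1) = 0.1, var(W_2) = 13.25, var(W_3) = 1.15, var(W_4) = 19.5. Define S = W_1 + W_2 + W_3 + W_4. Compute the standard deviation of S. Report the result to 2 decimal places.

By independence, var(S) = (1)²var(W_1) + (1)²var(W_2) + (1)²var(W_3) + (1)²var(W_4)
= (1)²·0.1 + (1)²·13.25 + (1)²·1.15 + (1)²·19.5 = 34
σ(S) = √34 ≈ 5.83

5.83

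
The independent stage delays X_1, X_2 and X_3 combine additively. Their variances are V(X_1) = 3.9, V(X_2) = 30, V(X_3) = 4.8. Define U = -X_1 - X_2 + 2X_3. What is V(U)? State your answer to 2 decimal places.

By independence, V(U) = (-1)²V(X_1) + (-1)²V(X_2) + (2)²V(X_3)
= (-1)²·3.9 + (-1)²·30 + (2)²·4.8 = 53.1

53.10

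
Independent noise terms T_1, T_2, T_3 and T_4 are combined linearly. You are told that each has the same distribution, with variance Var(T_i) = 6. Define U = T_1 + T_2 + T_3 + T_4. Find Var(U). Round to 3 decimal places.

By independence, Var(U) = (1)²Var(T_1) + (1)²Var(T_2) + (1)²Var(T_3) + (1)²Var(T_4)
= (1)²·6 + (1)²·6 + (1)²·6 + (1)²·6 = 24

24.000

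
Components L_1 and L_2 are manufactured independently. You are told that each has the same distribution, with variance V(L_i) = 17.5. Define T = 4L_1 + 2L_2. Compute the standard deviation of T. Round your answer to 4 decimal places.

18.7083

By independence, V(T) = (4)²V(L_1) + (2)²V(L_2)
= (4)²·17.5 + (2)²·17.5 = 350
SD(T) = √350 ≈ 18.7083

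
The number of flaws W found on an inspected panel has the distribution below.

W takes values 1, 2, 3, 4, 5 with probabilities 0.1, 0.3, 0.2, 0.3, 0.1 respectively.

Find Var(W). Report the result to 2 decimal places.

E[W] = (1)(0.1) + (2)(0.3) + (3)(0.2) + (4)(0.3) + (5)(0.1) = 3
E[W²] = (1)²(0.1) + (2)²(0.3) + (3)²(0.2) + (4)²(0.3) + (5)²(0.1) = 10.4
Var(W) = E[W²] − (E[W])² = 10.4 − (3)² = 1.4

1.40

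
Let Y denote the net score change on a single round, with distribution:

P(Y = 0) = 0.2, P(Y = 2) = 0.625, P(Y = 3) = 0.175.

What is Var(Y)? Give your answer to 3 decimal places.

0.924

E[Y] = (0)(0.2) + (2)(0.625) + (3)(0.175) = 1.775
E[Y²] = (0)²(0.2) + (2)²(0.625) + (3)²(0.175) = 4.075
Var(Y) = E[Y²] − (E[Y])² = 4.075 − (1.775)² = 0.924375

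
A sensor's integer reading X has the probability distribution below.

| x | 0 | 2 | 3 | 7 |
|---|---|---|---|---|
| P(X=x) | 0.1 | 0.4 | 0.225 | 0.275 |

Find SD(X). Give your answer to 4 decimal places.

E[X] = (0)(0.1) + (2)(0.4) + (3)(0.225) + (7)(0.275) = 3.4
E[X²] = (0)²(0.1) + (2)²(0.4) + (3)²(0.225) + (7)²(0.275) = 17.1
var(X) = E[X²] − (E[X])² = 17.1 − (3.4)² = 5.54
SD(X) = √5.54 ≈ 2.3537

2.3537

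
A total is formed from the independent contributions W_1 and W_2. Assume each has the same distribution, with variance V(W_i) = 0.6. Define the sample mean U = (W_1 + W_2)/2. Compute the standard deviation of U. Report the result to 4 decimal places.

0.5477

By independence, V(U) = (0.5)²V(W_1) + (0.5)²V(W_2)
= (0.5)²·0.6 + (0.5)²·0.6 = 0.3
σ(U) = √0.3 ≈ 0.5477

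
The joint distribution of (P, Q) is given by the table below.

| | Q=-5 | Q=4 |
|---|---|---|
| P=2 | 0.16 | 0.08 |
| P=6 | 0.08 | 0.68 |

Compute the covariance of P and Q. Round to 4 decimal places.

E[P] = 5.04,  E[Q] = 1.84
E[PQ] = 12.96
Cov(P,Q) = E[PQ] − E[P]E[Q] = 12.96 − (5.04)(1.84) = 3.6864

3.6864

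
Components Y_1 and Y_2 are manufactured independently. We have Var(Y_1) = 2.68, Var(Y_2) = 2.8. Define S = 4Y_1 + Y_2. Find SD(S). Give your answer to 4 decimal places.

6.7587

By independence, Var(S) = (4)²Var(Y_1) + (1)²Var(Y_2)
= (4)²·2.68 + (1)²·2.8 = 45.68
SD(S) = √45.68 ≈ 6.7587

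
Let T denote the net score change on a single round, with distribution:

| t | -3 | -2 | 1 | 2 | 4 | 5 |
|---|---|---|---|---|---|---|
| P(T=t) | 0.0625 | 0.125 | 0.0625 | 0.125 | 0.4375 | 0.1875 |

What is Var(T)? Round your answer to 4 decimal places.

E[T] = (-3)(0.0625) + (-2)(0.125) + (1)(0.0625) + (2)(0.125) + (4)(0.4375) + (5)(0.1875) = 2.5625
E[T²] = (-3)²(0.0625) + (-2)²(0.125) + (1)²(0.0625) + (2)²(0.125) + (4)²(0.4375) + (5)²(0.1875) = 13.3125
Var(T) = E[T²] − (E[T])² = 13.3125 − (2.5625)² = 6.74609375

6.7461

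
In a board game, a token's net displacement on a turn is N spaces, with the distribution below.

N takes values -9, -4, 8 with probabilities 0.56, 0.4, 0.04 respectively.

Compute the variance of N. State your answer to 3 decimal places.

14.378

E[N] = (-9)(0.56) + (-4)(0.4) + (8)(0.04) = -6.32
E[N²] = (-9)²(0.56) + (-4)²(0.4) + (8)²(0.04) = 54.32
var(N) = E[N²] − (E[N])² = 54.32 − (-6.32)² = 14.3776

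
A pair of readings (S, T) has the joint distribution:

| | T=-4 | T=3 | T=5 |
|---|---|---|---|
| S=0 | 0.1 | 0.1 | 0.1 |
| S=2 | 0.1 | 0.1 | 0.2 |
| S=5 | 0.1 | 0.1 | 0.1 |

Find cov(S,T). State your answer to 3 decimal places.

-0.110

E[S] = 2.3,  E[T] = 1.7
E[ST] = 3.8
cov(S,T) = E[ST] − E[S]E[T] = 3.8 − (2.3)(1.7) = -0.11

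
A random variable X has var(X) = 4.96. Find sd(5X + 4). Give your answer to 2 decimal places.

11.14

var(5X + 4) = (5)²·4.96 = 124
sd(5X + 4) = √124 ≈ 11.14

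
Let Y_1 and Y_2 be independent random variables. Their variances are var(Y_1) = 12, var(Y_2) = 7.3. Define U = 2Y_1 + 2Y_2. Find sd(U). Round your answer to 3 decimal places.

8.786

By independence, var(U) = (2)²var(Y_1) + (2)²var(Y_2)
= (2)²·12 + (2)²·7.3 = 77.2
sd(U) = √77.2 ≈ 8.786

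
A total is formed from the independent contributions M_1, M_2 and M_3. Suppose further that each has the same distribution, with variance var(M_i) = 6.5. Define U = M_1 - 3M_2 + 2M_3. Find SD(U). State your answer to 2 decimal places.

9.54

By independence, var(U) = (1)²var(M_1) + (-3)²var(M_2) + (2)²var(M_3)
= (1)²·6.5 + (-3)²·6.5 + (2)²·6.5 = 91
SD(U) = √91 ≈ 9.54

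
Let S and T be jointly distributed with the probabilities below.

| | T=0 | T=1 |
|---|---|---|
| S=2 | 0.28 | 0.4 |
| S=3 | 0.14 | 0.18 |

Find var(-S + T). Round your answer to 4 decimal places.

E[S] = 2.32,  E[T] = 0.58,  E[ST] = 1.34
var(S) = 5.6 − (2.32)² = 0.2176;  var(T) = 0.58 − (0.58)² = 0.2436
cov(S,T) = 1.34 − (2.32)(0.58) = -0.0056
var(-S + T) = (-1)²·0.2176 + (1)²·0.2436 + 2·(-1)·(1)·-0.0056 = 0.4724

0.4724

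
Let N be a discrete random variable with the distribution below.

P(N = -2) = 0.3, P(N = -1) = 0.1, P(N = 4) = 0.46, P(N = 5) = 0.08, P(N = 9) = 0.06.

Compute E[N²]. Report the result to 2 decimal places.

E[N²] = (-2)²(0.3) + (-1)²(0.1) + (4)²(0.46) + (5)²(0.08) + (9)²(0.06) = 15.52

15.52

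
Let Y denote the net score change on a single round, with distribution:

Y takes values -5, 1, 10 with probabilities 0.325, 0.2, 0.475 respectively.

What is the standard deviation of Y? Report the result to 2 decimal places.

E[Y] = (-5)(0.325) + (1)(0.2) + (10)(0.475) = 3.325
E[Y²] = (-5)²(0.325) + (1)²(0.2) + (10)²(0.475) = 55.825
Var(Y) = E[Y²] − (E[Y])² = 55.825 − (3.325)² = 44.769375
SD(Y) = √44.769375 ≈ 6.69

6.69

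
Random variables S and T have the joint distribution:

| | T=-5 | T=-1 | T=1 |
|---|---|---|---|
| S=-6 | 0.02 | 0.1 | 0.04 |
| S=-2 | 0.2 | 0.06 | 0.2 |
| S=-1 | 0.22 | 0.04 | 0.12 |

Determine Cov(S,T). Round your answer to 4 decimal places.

-0.9104

E[S] = -2.26,  E[T] = -2.04
E[ST] = 3.7
Cov(S,T) = E[ST] − E[S]E[T] = 3.7 − (-2.26)(-2.04) = -0.9104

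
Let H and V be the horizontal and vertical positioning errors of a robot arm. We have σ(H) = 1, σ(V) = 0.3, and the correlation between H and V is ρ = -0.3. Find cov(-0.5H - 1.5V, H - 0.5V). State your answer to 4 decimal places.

var(H) = (1)² = 1;  var(V) = (0.3)² = 0.09
cov(H,V) = ρ·σ(H)·σ(V) = -0.3·1·0.3 = -0.09
cov(-0.5H - 1.5V, H - 0.5V) = (-0.5)(1)var(H) + (-1.5)(-0.5)var(V) + [(-0.5)(-0.5) + (-1.5)(1)]cov(H,V)
= -0.5·1 + 0.75·0.09 + -1.25·-0.09 = -0.32

-0.3200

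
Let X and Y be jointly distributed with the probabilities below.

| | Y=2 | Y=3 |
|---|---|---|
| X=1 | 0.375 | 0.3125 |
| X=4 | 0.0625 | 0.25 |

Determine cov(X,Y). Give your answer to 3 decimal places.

E[X] = 1.9375,  E[Y] = 2.5625
E[XY] = 5.1875
cov(X,Y) = E[XY] − E[X]E[Y] = 5.1875 − (1.9375)(2.5625) = 0.22265625

0.223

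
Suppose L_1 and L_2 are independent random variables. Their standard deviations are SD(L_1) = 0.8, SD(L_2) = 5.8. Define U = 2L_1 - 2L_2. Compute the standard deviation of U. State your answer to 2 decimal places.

Var(L_1) = 0.64, Var(L_2) = 33.64
By independence, Var(U) = (2)²Var(L_1) + (-2)²Var(L_2)
= (2)²·0.64 + (-2)²·33.64 = 137.12
SD(U) = √137.12 ≈ 11.71

11.71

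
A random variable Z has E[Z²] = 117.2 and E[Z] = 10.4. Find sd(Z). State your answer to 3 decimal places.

3.007

var(Z) = 117.2 − (10.4)² = 9.04
sd(Z) = √9.04 ≈ 3.007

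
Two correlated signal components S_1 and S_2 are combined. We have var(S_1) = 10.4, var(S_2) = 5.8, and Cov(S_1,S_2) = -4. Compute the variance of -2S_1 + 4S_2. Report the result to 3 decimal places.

var(-2S_1 + 4S_2) = (-2)²·var(S_1) + (4)²·var(S_2) + 2·(-2)·(4)·Cov(S_1,S_2)
= 4·10.4 + 16·5.8 + -16·-4 = 198.4

198.400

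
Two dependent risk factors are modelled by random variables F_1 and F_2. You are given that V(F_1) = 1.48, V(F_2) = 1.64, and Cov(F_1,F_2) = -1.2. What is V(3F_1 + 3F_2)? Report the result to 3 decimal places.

6.480

V(3F_1 + 3F_2) = (3)²·V(F_1) + (3)²·V(F_2) + 2·(3)·(3)·Cov(F_1,F_2)
= 9·1.48 + 9·1.64 + 18·-1.2 = 6.48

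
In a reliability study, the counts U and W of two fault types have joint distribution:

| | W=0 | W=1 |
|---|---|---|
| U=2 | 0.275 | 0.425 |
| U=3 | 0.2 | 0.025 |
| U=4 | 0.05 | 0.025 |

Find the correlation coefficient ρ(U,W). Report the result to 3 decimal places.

-0.333

E[U] = 2.375,  E[W] = 0.475
E[UW] = 1.025
Cov(U,W) = E[UW] − E[U]E[W] = 1.025 − (2.375)(0.475) = -0.103125
var(U) = 0.384375,  var(W) = 0.249375
ρ = -0.103125 / √(0.384375·0.249375) ≈ -0.333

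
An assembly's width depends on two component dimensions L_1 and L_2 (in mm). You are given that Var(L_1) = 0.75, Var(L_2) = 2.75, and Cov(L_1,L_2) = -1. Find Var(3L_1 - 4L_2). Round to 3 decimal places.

74.750

Var(3L_1 - 4L_2) = (3)²·Var(L_1) + (-4)²·Var(L_2) + 2·(3)·(-4)·Cov(L_1,L_2)
= 9·0.75 + 16·2.75 + -24·-1 = 74.75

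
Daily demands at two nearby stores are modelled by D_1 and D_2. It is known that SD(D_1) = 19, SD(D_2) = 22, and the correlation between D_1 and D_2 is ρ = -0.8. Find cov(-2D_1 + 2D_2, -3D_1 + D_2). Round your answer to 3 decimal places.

Var(D_1) = (19)² = 361;  Var(D_2) = (22)² = 484
cov(D_1,D_2) = ρ·SD(D_1)·SD(D_2) = -0.8·19·22 = -334.4
cov(-2D_1 + 2D_2, -3D_1 + D_2) = (-2)(-3)Var(D_1) + (2)(1)Var(D_2) + [(-2)(1) + (2)(-3)]cov(D_1,D_2)
= 6·361 + 2·484 + -8·-334.4 = 5809.2

5809.200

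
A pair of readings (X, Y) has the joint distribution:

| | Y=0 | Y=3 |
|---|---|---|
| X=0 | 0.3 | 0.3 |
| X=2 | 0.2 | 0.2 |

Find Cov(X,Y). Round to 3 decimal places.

0.000

E[X] = 0.8,  E[Y] = 1.5
E[XY] = 1.2
Cov(X,Y) = E[XY] − E[X]E[Y] = 1.2 − (0.8)(1.5) = 0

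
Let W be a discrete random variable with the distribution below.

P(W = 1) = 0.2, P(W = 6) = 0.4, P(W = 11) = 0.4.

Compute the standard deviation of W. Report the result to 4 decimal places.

3.7417

E[W] = (1)(0.2) + (6)(0.4) + (11)(0.4) = 7
E[W²] = (1)²(0.2) + (6)²(0.4) + (11)²(0.4) = 63
Var(W) = E[W²] − (E[W])² = 63 − (7)² = 14
SD(W) = √14 ≈ 3.7417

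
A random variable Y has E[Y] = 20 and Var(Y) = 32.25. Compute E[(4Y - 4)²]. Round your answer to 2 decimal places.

E[4Y - 4] = 4·20 − 4 = 76
Var(4Y - 4) = (4)²·32.25 = 516
E[(4Y - 4)²] = Var((4Y - 4)) + (E[(4Y - 4)])² = 516 + (76)² = 6292

6292.00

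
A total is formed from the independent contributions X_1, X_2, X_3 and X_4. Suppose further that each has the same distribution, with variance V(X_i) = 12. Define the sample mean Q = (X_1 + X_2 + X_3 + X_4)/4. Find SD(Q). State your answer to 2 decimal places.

1.73

By independence, V(Q) = (0.25)²V(X_1) + (0.25)²V(X_2) + (0.25)²V(X_3) + (0.25)²V(X_4)
= (0.25)²·12 + (0.25)²·12 + (0.25)²·12 + (0.25)²·12 = 3
SD(Q) = √3 ≈ 1.73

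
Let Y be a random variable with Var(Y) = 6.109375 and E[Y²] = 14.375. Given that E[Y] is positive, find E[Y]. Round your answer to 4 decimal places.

2.8750

(E[Y])² = E[Y²] − Var(Y) = 14.375 − 6.109375 = 8.265625
E[Y] = √8.265625 = 2.875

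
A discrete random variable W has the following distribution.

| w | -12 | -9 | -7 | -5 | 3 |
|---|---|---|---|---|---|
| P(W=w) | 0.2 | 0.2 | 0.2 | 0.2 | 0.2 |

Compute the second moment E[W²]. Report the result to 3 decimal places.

E[W²] = (-12)²(0.2) + (-9)²(0.2) + (-7)²(0.2) + (-5)²(0.2) + (3)²(0.2) = 61.6

61.600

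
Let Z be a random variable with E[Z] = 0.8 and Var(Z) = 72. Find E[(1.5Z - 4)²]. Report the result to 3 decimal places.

169.840

E[1.5Z - 4] = 1.5·0.8 − 4 = -2.8
Var(1.5Z - 4) = (1.5)²·72 = 162
E[(1.5Z - 4)²] = Var((1.5Z - 4)) + (E[(1.5Z - 4)])² = 162 + (-2.8)² = 169.84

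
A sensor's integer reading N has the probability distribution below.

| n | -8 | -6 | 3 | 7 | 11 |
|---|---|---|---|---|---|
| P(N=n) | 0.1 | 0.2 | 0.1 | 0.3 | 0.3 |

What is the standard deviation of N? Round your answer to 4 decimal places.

7.1979

E[N] = (-8)(0.1) + (-6)(0.2) + (3)(0.1) + (7)(0.3) + (11)(0.3) = 3.7
E[N²] = (-8)²(0.1) + (-6)²(0.2) + (3)²(0.1) + (7)²(0.3) + (11)²(0.3) = 65.5
Var(N) = E[N²] − (E[N])² = 65.5 − (3.7)² = 51.81
sd(N) = √51.81 ≈ 7.1979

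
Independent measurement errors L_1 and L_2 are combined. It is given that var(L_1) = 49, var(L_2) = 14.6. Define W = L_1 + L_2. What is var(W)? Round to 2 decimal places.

63.60

By independence, var(W) = (1)²var(L_1) + (1)²var(L_2)
= (1)²·49 + (1)²·14.6 = 63.6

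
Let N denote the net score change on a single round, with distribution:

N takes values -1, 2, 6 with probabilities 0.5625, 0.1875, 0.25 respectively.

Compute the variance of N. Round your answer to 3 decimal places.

E[N] = (-1)(0.5625) + (2)(0.1875) + (6)(0.25) = 1.3125
E[N²] = (-1)²(0.5625) + (2)²(0.1875) + (6)²(0.25) = 10.3125
var(N) = E[N²] − (E[N])² = 10.3125 − (1.3125)² = 8.58984375

8.590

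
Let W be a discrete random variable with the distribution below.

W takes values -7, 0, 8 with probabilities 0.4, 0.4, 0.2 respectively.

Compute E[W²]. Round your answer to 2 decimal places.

32.40

E[W²] = (-7)²(0.4) + (0)²(0.4) + (8)²(0.2) = 32.4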